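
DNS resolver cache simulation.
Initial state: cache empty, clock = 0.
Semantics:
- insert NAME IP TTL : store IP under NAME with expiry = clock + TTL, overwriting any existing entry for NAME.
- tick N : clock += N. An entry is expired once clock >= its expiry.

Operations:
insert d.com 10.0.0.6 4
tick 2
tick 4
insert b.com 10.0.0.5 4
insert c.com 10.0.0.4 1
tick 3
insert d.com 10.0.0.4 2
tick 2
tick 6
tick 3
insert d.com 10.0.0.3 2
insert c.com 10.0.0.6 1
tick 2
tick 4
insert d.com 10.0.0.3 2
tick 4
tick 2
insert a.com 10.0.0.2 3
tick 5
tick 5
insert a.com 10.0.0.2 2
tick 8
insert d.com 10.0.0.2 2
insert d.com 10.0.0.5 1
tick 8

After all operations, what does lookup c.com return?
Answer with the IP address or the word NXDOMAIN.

Answer: NXDOMAIN

Derivation:
Op 1: insert d.com -> 10.0.0.6 (expiry=0+4=4). clock=0
Op 2: tick 2 -> clock=2.
Op 3: tick 4 -> clock=6. purged={d.com}
Op 4: insert b.com -> 10.0.0.5 (expiry=6+4=10). clock=6
Op 5: insert c.com -> 10.0.0.4 (expiry=6+1=7). clock=6
Op 6: tick 3 -> clock=9. purged={c.com}
Op 7: insert d.com -> 10.0.0.4 (expiry=9+2=11). clock=9
Op 8: tick 2 -> clock=11. purged={b.com,d.com}
Op 9: tick 6 -> clock=17.
Op 10: tick 3 -> clock=20.
Op 11: insert d.com -> 10.0.0.3 (expiry=20+2=22). clock=20
Op 12: insert c.com -> 10.0.0.6 (expiry=20+1=21). clock=20
Op 13: tick 2 -> clock=22. purged={c.com,d.com}
Op 14: tick 4 -> clock=26.
Op 15: insert d.com -> 10.0.0.3 (expiry=26+2=28). clock=26
Op 16: tick 4 -> clock=30. purged={d.com}
Op 17: tick 2 -> clock=32.
Op 18: insert a.com -> 10.0.0.2 (expiry=32+3=35). clock=32
Op 19: tick 5 -> clock=37. purged={a.com}
Op 20: tick 5 -> clock=42.
Op 21: insert a.com -> 10.0.0.2 (expiry=42+2=44). clock=42
Op 22: tick 8 -> clock=50. purged={a.com}
Op 23: insert d.com -> 10.0.0.2 (expiry=50+2=52). clock=50
Op 24: insert d.com -> 10.0.0.5 (expiry=50+1=51). clock=50
Op 25: tick 8 -> clock=58. purged={d.com}
lookup c.com: not in cache (expired or never inserted)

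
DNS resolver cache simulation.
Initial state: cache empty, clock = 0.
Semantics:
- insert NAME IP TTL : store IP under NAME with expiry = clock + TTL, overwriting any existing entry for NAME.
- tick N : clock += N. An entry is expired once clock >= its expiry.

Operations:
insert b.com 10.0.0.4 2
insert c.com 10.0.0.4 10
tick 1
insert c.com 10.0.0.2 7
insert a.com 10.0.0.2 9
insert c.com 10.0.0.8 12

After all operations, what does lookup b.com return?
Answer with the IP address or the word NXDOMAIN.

Op 1: insert b.com -> 10.0.0.4 (expiry=0+2=2). clock=0
Op 2: insert c.com -> 10.0.0.4 (expiry=0+10=10). clock=0
Op 3: tick 1 -> clock=1.
Op 4: insert c.com -> 10.0.0.2 (expiry=1+7=8). clock=1
Op 5: insert a.com -> 10.0.0.2 (expiry=1+9=10). clock=1
Op 6: insert c.com -> 10.0.0.8 (expiry=1+12=13). clock=1
lookup b.com: present, ip=10.0.0.4 expiry=2 > clock=1

Answer: 10.0.0.4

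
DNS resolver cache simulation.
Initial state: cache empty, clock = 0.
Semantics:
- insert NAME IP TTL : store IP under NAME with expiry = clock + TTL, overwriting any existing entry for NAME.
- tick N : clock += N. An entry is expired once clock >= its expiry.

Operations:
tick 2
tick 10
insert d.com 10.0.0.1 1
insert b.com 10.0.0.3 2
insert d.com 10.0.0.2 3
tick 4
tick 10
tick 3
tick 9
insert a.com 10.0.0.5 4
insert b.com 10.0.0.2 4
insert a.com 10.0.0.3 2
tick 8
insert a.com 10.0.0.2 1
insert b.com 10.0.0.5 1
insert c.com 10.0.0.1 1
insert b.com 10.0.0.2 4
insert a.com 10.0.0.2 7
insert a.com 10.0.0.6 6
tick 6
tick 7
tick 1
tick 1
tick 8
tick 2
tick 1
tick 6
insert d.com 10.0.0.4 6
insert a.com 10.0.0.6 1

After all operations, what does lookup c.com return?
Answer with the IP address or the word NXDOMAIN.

Op 1: tick 2 -> clock=2.
Op 2: tick 10 -> clock=12.
Op 3: insert d.com -> 10.0.0.1 (expiry=12+1=13). clock=12
Op 4: insert b.com -> 10.0.0.3 (expiry=12+2=14). clock=12
Op 5: insert d.com -> 10.0.0.2 (expiry=12+3=15). clock=12
Op 6: tick 4 -> clock=16. purged={b.com,d.com}
Op 7: tick 10 -> clock=26.
Op 8: tick 3 -> clock=29.
Op 9: tick 9 -> clock=38.
Op 10: insert a.com -> 10.0.0.5 (expiry=38+4=42). clock=38
Op 11: insert b.com -> 10.0.0.2 (expiry=38+4=42). clock=38
Op 12: insert a.com -> 10.0.0.3 (expiry=38+2=40). clock=38
Op 13: tick 8 -> clock=46. purged={a.com,b.com}
Op 14: insert a.com -> 10.0.0.2 (expiry=46+1=47). clock=46
Op 15: insert b.com -> 10.0.0.5 (expiry=46+1=47). clock=46
Op 16: insert c.com -> 10.0.0.1 (expiry=46+1=47). clock=46
Op 17: insert b.com -> 10.0.0.2 (expiry=46+4=50). clock=46
Op 18: insert a.com -> 10.0.0.2 (expiry=46+7=53). clock=46
Op 19: insert a.com -> 10.0.0.6 (expiry=46+6=52). clock=46
Op 20: tick 6 -> clock=52. purged={a.com,b.com,c.com}
Op 21: tick 7 -> clock=59.
Op 22: tick 1 -> clock=60.
Op 23: tick 1 -> clock=61.
Op 24: tick 8 -> clock=69.
Op 25: tick 2 -> clock=71.
Op 26: tick 1 -> clock=72.
Op 27: tick 6 -> clock=78.
Op 28: insert d.com -> 10.0.0.4 (expiry=78+6=84). clock=78
Op 29: insert a.com -> 10.0.0.6 (expiry=78+1=79). clock=78
lookup c.com: not in cache (expired or never inserted)

Answer: NXDOMAIN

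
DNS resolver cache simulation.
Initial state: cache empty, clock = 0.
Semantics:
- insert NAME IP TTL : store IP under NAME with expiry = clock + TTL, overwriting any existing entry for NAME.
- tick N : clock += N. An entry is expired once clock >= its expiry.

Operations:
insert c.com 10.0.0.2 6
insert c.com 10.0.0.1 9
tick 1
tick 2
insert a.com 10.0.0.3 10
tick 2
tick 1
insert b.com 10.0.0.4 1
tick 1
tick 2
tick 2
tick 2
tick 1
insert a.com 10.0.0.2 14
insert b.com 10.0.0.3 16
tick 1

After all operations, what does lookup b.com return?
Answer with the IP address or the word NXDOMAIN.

Op 1: insert c.com -> 10.0.0.2 (expiry=0+6=6). clock=0
Op 2: insert c.com -> 10.0.0.1 (expiry=0+9=9). clock=0
Op 3: tick 1 -> clock=1.
Op 4: tick 2 -> clock=3.
Op 5: insert a.com -> 10.0.0.3 (expiry=3+10=13). clock=3
Op 6: tick 2 -> clock=5.
Op 7: tick 1 -> clock=6.
Op 8: insert b.com -> 10.0.0.4 (expiry=6+1=7). clock=6
Op 9: tick 1 -> clock=7. purged={b.com}
Op 10: tick 2 -> clock=9. purged={c.com}
Op 11: tick 2 -> clock=11.
Op 12: tick 2 -> clock=13. purged={a.com}
Op 13: tick 1 -> clock=14.
Op 14: insert a.com -> 10.0.0.2 (expiry=14+14=28). clock=14
Op 15: insert b.com -> 10.0.0.3 (expiry=14+16=30). clock=14
Op 16: tick 1 -> clock=15.
lookup b.com: present, ip=10.0.0.3 expiry=30 > clock=15

Answer: 10.0.0.3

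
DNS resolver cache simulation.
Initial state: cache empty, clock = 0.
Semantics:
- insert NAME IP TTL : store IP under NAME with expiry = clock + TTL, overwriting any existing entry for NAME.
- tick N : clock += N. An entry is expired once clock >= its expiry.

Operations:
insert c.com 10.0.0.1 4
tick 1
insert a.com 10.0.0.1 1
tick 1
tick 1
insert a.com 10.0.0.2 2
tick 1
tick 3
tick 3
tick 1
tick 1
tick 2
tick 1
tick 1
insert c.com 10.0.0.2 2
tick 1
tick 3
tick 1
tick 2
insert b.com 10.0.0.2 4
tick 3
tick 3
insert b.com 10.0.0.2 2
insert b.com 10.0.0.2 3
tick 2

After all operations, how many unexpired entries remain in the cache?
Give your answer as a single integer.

Answer: 1

Derivation:
Op 1: insert c.com -> 10.0.0.1 (expiry=0+4=4). clock=0
Op 2: tick 1 -> clock=1.
Op 3: insert a.com -> 10.0.0.1 (expiry=1+1=2). clock=1
Op 4: tick 1 -> clock=2. purged={a.com}
Op 5: tick 1 -> clock=3.
Op 6: insert a.com -> 10.0.0.2 (expiry=3+2=5). clock=3
Op 7: tick 1 -> clock=4. purged={c.com}
Op 8: tick 3 -> clock=7. purged={a.com}
Op 9: tick 3 -> clock=10.
Op 10: tick 1 -> clock=11.
Op 11: tick 1 -> clock=12.
Op 12: tick 2 -> clock=14.
Op 13: tick 1 -> clock=15.
Op 14: tick 1 -> clock=16.
Op 15: insert c.com -> 10.0.0.2 (expiry=16+2=18). clock=16
Op 16: tick 1 -> clock=17.
Op 17: tick 3 -> clock=20. purged={c.com}
Op 18: tick 1 -> clock=21.
Op 19: tick 2 -> clock=23.
Op 20: insert b.com -> 10.0.0.2 (expiry=23+4=27). clock=23
Op 21: tick 3 -> clock=26.
Op 22: tick 3 -> clock=29. purged={b.com}
Op 23: insert b.com -> 10.0.0.2 (expiry=29+2=31). clock=29
Op 24: insert b.com -> 10.0.0.2 (expiry=29+3=32). clock=29
Op 25: tick 2 -> clock=31.
Final cache (unexpired): {b.com} -> size=1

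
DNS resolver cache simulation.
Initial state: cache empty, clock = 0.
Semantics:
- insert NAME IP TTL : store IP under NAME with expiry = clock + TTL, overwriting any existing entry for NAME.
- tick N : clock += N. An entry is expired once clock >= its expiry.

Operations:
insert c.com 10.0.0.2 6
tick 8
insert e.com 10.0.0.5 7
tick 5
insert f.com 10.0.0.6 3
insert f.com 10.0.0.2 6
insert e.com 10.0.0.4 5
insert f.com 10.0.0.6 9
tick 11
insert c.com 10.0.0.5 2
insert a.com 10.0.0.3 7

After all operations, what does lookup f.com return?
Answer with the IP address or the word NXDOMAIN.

Op 1: insert c.com -> 10.0.0.2 (expiry=0+6=6). clock=0
Op 2: tick 8 -> clock=8. purged={c.com}
Op 3: insert e.com -> 10.0.0.5 (expiry=8+7=15). clock=8
Op 4: tick 5 -> clock=13.
Op 5: insert f.com -> 10.0.0.6 (expiry=13+3=16). clock=13
Op 6: insert f.com -> 10.0.0.2 (expiry=13+6=19). clock=13
Op 7: insert e.com -> 10.0.0.4 (expiry=13+5=18). clock=13
Op 8: insert f.com -> 10.0.0.6 (expiry=13+9=22). clock=13
Op 9: tick 11 -> clock=24. purged={e.com,f.com}
Op 10: insert c.com -> 10.0.0.5 (expiry=24+2=26). clock=24
Op 11: insert a.com -> 10.0.0.3 (expiry=24+7=31). clock=24
lookup f.com: not in cache (expired or never inserted)

Answer: NXDOMAIN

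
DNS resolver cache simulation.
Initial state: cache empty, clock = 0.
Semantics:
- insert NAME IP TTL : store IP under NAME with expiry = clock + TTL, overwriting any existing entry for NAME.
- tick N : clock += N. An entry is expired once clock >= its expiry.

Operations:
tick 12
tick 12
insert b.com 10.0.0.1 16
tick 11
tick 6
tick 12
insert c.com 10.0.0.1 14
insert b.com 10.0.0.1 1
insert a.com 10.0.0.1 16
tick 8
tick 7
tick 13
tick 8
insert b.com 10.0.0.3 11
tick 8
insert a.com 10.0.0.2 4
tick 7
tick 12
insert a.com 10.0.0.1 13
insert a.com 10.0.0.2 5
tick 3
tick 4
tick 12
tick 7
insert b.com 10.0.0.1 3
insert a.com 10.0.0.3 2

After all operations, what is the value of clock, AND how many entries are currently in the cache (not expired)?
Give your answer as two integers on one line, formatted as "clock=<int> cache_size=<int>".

Answer: clock=142 cache_size=2

Derivation:
Op 1: tick 12 -> clock=12.
Op 2: tick 12 -> clock=24.
Op 3: insert b.com -> 10.0.0.1 (expiry=24+16=40). clock=24
Op 4: tick 11 -> clock=35.
Op 5: tick 6 -> clock=41. purged={b.com}
Op 6: tick 12 -> clock=53.
Op 7: insert c.com -> 10.0.0.1 (expiry=53+14=67). clock=53
Op 8: insert b.com -> 10.0.0.1 (expiry=53+1=54). clock=53
Op 9: insert a.com -> 10.0.0.1 (expiry=53+16=69). clock=53
Op 10: tick 8 -> clock=61. purged={b.com}
Op 11: tick 7 -> clock=68. purged={c.com}
Op 12: tick 13 -> clock=81. purged={a.com}
Op 13: tick 8 -> clock=89.
Op 14: insert b.com -> 10.0.0.3 (expiry=89+11=100). clock=89
Op 15: tick 8 -> clock=97.
Op 16: insert a.com -> 10.0.0.2 (expiry=97+4=101). clock=97
Op 17: tick 7 -> clock=104. purged={a.com,b.com}
Op 18: tick 12 -> clock=116.
Op 19: insert a.com -> 10.0.0.1 (expiry=116+13=129). clock=116
Op 20: insert a.com -> 10.0.0.2 (expiry=116+5=121). clock=116
Op 21: tick 3 -> clock=119.
Op 22: tick 4 -> clock=123. purged={a.com}
Op 23: tick 12 -> clock=135.
Op 24: tick 7 -> clock=142.
Op 25: insert b.com -> 10.0.0.1 (expiry=142+3=145). clock=142
Op 26: insert a.com -> 10.0.0.3 (expiry=142+2=144). clock=142
Final clock = 142
Final cache (unexpired): {a.com,b.com} -> size=2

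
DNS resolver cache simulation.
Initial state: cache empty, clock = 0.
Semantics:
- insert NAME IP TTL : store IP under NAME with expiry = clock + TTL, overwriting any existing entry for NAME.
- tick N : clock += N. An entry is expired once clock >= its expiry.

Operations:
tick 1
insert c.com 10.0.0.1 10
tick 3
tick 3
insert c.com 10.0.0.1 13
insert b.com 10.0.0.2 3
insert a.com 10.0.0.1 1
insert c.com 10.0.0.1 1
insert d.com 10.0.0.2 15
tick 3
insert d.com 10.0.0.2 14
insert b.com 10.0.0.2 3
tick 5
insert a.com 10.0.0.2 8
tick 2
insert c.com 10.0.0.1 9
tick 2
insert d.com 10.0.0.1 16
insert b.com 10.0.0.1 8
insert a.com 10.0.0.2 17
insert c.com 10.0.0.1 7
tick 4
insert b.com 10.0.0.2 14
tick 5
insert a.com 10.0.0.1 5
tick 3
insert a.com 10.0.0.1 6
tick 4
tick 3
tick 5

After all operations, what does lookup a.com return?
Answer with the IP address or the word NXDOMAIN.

Op 1: tick 1 -> clock=1.
Op 2: insert c.com -> 10.0.0.1 (expiry=1+10=11). clock=1
Op 3: tick 3 -> clock=4.
Op 4: tick 3 -> clock=7.
Op 5: insert c.com -> 10.0.0.1 (expiry=7+13=20). clock=7
Op 6: insert b.com -> 10.0.0.2 (expiry=7+3=10). clock=7
Op 7: insert a.com -> 10.0.0.1 (expiry=7+1=8). clock=7
Op 8: insert c.com -> 10.0.0.1 (expiry=7+1=8). clock=7
Op 9: insert d.com -> 10.0.0.2 (expiry=7+15=22). clock=7
Op 10: tick 3 -> clock=10. purged={a.com,b.com,c.com}
Op 11: insert d.com -> 10.0.0.2 (expiry=10+14=24). clock=10
Op 12: insert b.com -> 10.0.0.2 (expiry=10+3=13). clock=10
Op 13: tick 5 -> clock=15. purged={b.com}
Op 14: insert a.com -> 10.0.0.2 (expiry=15+8=23). clock=15
Op 15: tick 2 -> clock=17.
Op 16: insert c.com -> 10.0.0.1 (expiry=17+9=26). clock=17
Op 17: tick 2 -> clock=19.
Op 18: insert d.com -> 10.0.0.1 (expiry=19+16=35). clock=19
Op 19: insert b.com -> 10.0.0.1 (expiry=19+8=27). clock=19
Op 20: insert a.com -> 10.0.0.2 (expiry=19+17=36). clock=19
Op 21: insert c.com -> 10.0.0.1 (expiry=19+7=26). clock=19
Op 22: tick 4 -> clock=23.
Op 23: insert b.com -> 10.0.0.2 (expiry=23+14=37). clock=23
Op 24: tick 5 -> clock=28. purged={c.com}
Op 25: insert a.com -> 10.0.0.1 (expiry=28+5=33). clock=28
Op 26: tick 3 -> clock=31.
Op 27: insert a.com -> 10.0.0.1 (expiry=31+6=37). clock=31
Op 28: tick 4 -> clock=35. purged={d.com}
Op 29: tick 3 -> clock=38. purged={a.com,b.com}
Op 30: tick 5 -> clock=43.
lookup a.com: not in cache (expired or never inserted)

Answer: NXDOMAIN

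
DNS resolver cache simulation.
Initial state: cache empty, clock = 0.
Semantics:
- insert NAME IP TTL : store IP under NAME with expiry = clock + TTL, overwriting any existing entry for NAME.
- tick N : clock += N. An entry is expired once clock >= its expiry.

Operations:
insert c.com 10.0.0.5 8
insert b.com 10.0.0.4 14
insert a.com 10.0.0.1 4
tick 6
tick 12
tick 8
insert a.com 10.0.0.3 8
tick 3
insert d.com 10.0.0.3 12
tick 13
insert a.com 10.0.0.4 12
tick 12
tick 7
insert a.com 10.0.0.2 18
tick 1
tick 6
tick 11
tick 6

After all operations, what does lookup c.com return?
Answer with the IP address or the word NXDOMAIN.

Op 1: insert c.com -> 10.0.0.5 (expiry=0+8=8). clock=0
Op 2: insert b.com -> 10.0.0.4 (expiry=0+14=14). clock=0
Op 3: insert a.com -> 10.0.0.1 (expiry=0+4=4). clock=0
Op 4: tick 6 -> clock=6. purged={a.com}
Op 5: tick 12 -> clock=18. purged={b.com,c.com}
Op 6: tick 8 -> clock=26.
Op 7: insert a.com -> 10.0.0.3 (expiry=26+8=34). clock=26
Op 8: tick 3 -> clock=29.
Op 9: insert d.com -> 10.0.0.3 (expiry=29+12=41). clock=29
Op 10: tick 13 -> clock=42. purged={a.com,d.com}
Op 11: insert a.com -> 10.0.0.4 (expiry=42+12=54). clock=42
Op 12: tick 12 -> clock=54. purged={a.com}
Op 13: tick 7 -> clock=61.
Op 14: insert a.com -> 10.0.0.2 (expiry=61+18=79). clock=61
Op 15: tick 1 -> clock=62.
Op 16: tick 6 -> clock=68.
Op 17: tick 11 -> clock=79. purged={a.com}
Op 18: tick 6 -> clock=85.
lookup c.com: not in cache (expired or never inserted)

Answer: NXDOMAIN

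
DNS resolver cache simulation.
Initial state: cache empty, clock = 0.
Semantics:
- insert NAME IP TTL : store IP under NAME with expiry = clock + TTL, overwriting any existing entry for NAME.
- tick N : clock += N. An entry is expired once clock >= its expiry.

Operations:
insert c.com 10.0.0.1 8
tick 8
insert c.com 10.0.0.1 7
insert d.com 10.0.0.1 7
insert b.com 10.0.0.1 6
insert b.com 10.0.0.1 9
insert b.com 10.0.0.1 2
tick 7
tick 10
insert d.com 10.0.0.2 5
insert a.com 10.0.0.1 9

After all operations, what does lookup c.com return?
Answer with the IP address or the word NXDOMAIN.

Op 1: insert c.com -> 10.0.0.1 (expiry=0+8=8). clock=0
Op 2: tick 8 -> clock=8. purged={c.com}
Op 3: insert c.com -> 10.0.0.1 (expiry=8+7=15). clock=8
Op 4: insert d.com -> 10.0.0.1 (expiry=8+7=15). clock=8
Op 5: insert b.com -> 10.0.0.1 (expiry=8+6=14). clock=8
Op 6: insert b.com -> 10.0.0.1 (expiry=8+9=17). clock=8
Op 7: insert b.com -> 10.0.0.1 (expiry=8+2=10). clock=8
Op 8: tick 7 -> clock=15. purged={b.com,c.com,d.com}
Op 9: tick 10 -> clock=25.
Op 10: insert d.com -> 10.0.0.2 (expiry=25+5=30). clock=25
Op 11: insert a.com -> 10.0.0.1 (expiry=25+9=34). clock=25
lookup c.com: not in cache (expired or never inserted)

Answer: NXDOMAIN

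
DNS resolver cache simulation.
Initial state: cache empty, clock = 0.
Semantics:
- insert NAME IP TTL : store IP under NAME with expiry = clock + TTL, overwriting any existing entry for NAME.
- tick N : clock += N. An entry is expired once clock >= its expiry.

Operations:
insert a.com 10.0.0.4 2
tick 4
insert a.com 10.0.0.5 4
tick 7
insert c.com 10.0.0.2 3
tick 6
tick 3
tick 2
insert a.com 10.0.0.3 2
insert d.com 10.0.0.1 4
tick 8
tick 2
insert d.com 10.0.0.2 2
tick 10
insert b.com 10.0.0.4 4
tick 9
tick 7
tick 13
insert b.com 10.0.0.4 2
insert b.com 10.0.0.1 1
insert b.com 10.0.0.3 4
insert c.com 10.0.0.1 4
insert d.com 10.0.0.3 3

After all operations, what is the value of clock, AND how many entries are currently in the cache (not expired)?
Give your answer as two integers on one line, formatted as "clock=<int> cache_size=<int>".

Op 1: insert a.com -> 10.0.0.4 (expiry=0+2=2). clock=0
Op 2: tick 4 -> clock=4. purged={a.com}
Op 3: insert a.com -> 10.0.0.5 (expiry=4+4=8). clock=4
Op 4: tick 7 -> clock=11. purged={a.com}
Op 5: insert c.com -> 10.0.0.2 (expiry=11+3=14). clock=11
Op 6: tick 6 -> clock=17. purged={c.com}
Op 7: tick 3 -> clock=20.
Op 8: tick 2 -> clock=22.
Op 9: insert a.com -> 10.0.0.3 (expiry=22+2=24). clock=22
Op 10: insert d.com -> 10.0.0.1 (expiry=22+4=26). clock=22
Op 11: tick 8 -> clock=30. purged={a.com,d.com}
Op 12: tick 2 -> clock=32.
Op 13: insert d.com -> 10.0.0.2 (expiry=32+2=34). clock=32
Op 14: tick 10 -> clock=42. purged={d.com}
Op 15: insert b.com -> 10.0.0.4 (expiry=42+4=46). clock=42
Op 16: tick 9 -> clock=51. purged={b.com}
Op 17: tick 7 -> clock=58.
Op 18: tick 13 -> clock=71.
Op 19: insert b.com -> 10.0.0.4 (expiry=71+2=73). clock=71
Op 20: insert b.com -> 10.0.0.1 (expiry=71+1=72). clock=71
Op 21: insert b.com -> 10.0.0.3 (expiry=71+4=75). clock=71
Op 22: insert c.com -> 10.0.0.1 (expiry=71+4=75). clock=71
Op 23: insert d.com -> 10.0.0.3 (expiry=71+3=74). clock=71
Final clock = 71
Final cache (unexpired): {b.com,c.com,d.com} -> size=3

Answer: clock=71 cache_size=3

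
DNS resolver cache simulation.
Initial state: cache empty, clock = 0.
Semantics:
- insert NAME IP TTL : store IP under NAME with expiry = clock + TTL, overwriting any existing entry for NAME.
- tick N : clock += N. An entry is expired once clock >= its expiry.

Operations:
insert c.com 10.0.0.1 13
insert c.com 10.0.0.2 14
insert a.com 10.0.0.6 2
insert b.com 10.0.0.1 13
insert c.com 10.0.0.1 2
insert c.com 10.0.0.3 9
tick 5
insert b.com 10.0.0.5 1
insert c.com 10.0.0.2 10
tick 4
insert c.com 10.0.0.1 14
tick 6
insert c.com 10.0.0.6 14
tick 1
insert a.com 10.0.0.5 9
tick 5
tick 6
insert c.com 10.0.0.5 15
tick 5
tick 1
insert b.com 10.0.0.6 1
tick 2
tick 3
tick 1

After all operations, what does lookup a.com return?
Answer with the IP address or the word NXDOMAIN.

Answer: NXDOMAIN

Derivation:
Op 1: insert c.com -> 10.0.0.1 (expiry=0+13=13). clock=0
Op 2: insert c.com -> 10.0.0.2 (expiry=0+14=14). clock=0
Op 3: insert a.com -> 10.0.0.6 (expiry=0+2=2). clock=0
Op 4: insert b.com -> 10.0.0.1 (expiry=0+13=13). clock=0
Op 5: insert c.com -> 10.0.0.1 (expiry=0+2=2). clock=0
Op 6: insert c.com -> 10.0.0.3 (expiry=0+9=9). clock=0
Op 7: tick 5 -> clock=5. purged={a.com}
Op 8: insert b.com -> 10.0.0.5 (expiry=5+1=6). clock=5
Op 9: insert c.com -> 10.0.0.2 (expiry=5+10=15). clock=5
Op 10: tick 4 -> clock=9. purged={b.com}
Op 11: insert c.com -> 10.0.0.1 (expiry=9+14=23). clock=9
Op 12: tick 6 -> clock=15.
Op 13: insert c.com -> 10.0.0.6 (expiry=15+14=29). clock=15
Op 14: tick 1 -> clock=16.
Op 15: insert a.com -> 10.0.0.5 (expiry=16+9=25). clock=16
Op 16: tick 5 -> clock=21.
Op 17: tick 6 -> clock=27. purged={a.com}
Op 18: insert c.com -> 10.0.0.5 (expiry=27+15=42). clock=27
Op 19: tick 5 -> clock=32.
Op 20: tick 1 -> clock=33.
Op 21: insert b.com -> 10.0.0.6 (expiry=33+1=34). clock=33
Op 22: tick 2 -> clock=35. purged={b.com}
Op 23: tick 3 -> clock=38.
Op 24: tick 1 -> clock=39.
lookup a.com: not in cache (expired or never inserted)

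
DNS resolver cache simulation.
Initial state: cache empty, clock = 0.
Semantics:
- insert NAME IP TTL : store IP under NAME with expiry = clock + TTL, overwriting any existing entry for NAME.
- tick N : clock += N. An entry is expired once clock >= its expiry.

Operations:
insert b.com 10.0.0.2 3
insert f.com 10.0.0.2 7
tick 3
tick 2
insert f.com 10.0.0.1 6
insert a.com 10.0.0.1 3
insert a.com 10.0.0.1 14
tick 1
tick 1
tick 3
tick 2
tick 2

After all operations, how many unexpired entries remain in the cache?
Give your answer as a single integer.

Answer: 1

Derivation:
Op 1: insert b.com -> 10.0.0.2 (expiry=0+3=3). clock=0
Op 2: insert f.com -> 10.0.0.2 (expiry=0+7=7). clock=0
Op 3: tick 3 -> clock=3. purged={b.com}
Op 4: tick 2 -> clock=5.
Op 5: insert f.com -> 10.0.0.1 (expiry=5+6=11). clock=5
Op 6: insert a.com -> 10.0.0.1 (expiry=5+3=8). clock=5
Op 7: insert a.com -> 10.0.0.1 (expiry=5+14=19). clock=5
Op 8: tick 1 -> clock=6.
Op 9: tick 1 -> clock=7.
Op 10: tick 3 -> clock=10.
Op 11: tick 2 -> clock=12. purged={f.com}
Op 12: tick 2 -> clock=14.
Final cache (unexpired): {a.com} -> size=1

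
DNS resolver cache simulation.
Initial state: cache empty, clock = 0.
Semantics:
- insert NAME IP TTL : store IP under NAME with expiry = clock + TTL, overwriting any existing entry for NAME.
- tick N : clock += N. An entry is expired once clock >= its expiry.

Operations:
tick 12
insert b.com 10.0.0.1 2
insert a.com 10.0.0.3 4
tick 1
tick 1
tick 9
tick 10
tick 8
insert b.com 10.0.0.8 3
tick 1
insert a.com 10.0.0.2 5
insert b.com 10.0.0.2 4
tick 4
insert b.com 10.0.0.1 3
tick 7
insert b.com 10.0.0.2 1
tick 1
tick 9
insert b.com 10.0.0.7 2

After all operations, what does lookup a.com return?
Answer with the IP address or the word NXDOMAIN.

Op 1: tick 12 -> clock=12.
Op 2: insert b.com -> 10.0.0.1 (expiry=12+2=14). clock=12
Op 3: insert a.com -> 10.0.0.3 (expiry=12+4=16). clock=12
Op 4: tick 1 -> clock=13.
Op 5: tick 1 -> clock=14. purged={b.com}
Op 6: tick 9 -> clock=23. purged={a.com}
Op 7: tick 10 -> clock=33.
Op 8: tick 8 -> clock=41.
Op 9: insert b.com -> 10.0.0.8 (expiry=41+3=44). clock=41
Op 10: tick 1 -> clock=42.
Op 11: insert a.com -> 10.0.0.2 (expiry=42+5=47). clock=42
Op 12: insert b.com -> 10.0.0.2 (expiry=42+4=46). clock=42
Op 13: tick 4 -> clock=46. purged={b.com}
Op 14: insert b.com -> 10.0.0.1 (expiry=46+3=49). clock=46
Op 15: tick 7 -> clock=53. purged={a.com,b.com}
Op 16: insert b.com -> 10.0.0.2 (expiry=53+1=54). clock=53
Op 17: tick 1 -> clock=54. purged={b.com}
Op 18: tick 9 -> clock=63.
Op 19: insert b.com -> 10.0.0.7 (expiry=63+2=65). clock=63
lookup a.com: not in cache (expired or never inserted)

Answer: NXDOMAIN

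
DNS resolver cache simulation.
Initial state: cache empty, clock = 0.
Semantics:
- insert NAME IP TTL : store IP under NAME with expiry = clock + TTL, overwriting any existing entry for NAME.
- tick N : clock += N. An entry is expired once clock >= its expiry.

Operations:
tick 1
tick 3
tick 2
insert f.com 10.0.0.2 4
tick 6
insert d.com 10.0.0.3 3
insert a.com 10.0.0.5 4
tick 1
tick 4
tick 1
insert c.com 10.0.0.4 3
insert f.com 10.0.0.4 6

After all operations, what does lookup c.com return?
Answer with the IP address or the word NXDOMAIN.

Op 1: tick 1 -> clock=1.
Op 2: tick 3 -> clock=4.
Op 3: tick 2 -> clock=6.
Op 4: insert f.com -> 10.0.0.2 (expiry=6+4=10). clock=6
Op 5: tick 6 -> clock=12. purged={f.com}
Op 6: insert d.com -> 10.0.0.3 (expiry=12+3=15). clock=12
Op 7: insert a.com -> 10.0.0.5 (expiry=12+4=16). clock=12
Op 8: tick 1 -> clock=13.
Op 9: tick 4 -> clock=17. purged={a.com,d.com}
Op 10: tick 1 -> clock=18.
Op 11: insert c.com -> 10.0.0.4 (expiry=18+3=21). clock=18
Op 12: insert f.com -> 10.0.0.4 (expiry=18+6=24). clock=18
lookup c.com: present, ip=10.0.0.4 expiry=21 > clock=18

Answer: 10.0.0.4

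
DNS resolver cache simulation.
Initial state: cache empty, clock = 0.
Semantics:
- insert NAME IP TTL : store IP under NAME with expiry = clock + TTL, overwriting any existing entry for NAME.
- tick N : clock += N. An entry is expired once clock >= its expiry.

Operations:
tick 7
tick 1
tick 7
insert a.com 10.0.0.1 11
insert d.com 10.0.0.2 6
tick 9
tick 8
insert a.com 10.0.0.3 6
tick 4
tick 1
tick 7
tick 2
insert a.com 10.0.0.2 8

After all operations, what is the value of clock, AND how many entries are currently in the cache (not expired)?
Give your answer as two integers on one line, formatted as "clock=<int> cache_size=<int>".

Answer: clock=46 cache_size=1

Derivation:
Op 1: tick 7 -> clock=7.
Op 2: tick 1 -> clock=8.
Op 3: tick 7 -> clock=15.
Op 4: insert a.com -> 10.0.0.1 (expiry=15+11=26). clock=15
Op 5: insert d.com -> 10.0.0.2 (expiry=15+6=21). clock=15
Op 6: tick 9 -> clock=24. purged={d.com}
Op 7: tick 8 -> clock=32. purged={a.com}
Op 8: insert a.com -> 10.0.0.3 (expiry=32+6=38). clock=32
Op 9: tick 4 -> clock=36.
Op 10: tick 1 -> clock=37.
Op 11: tick 7 -> clock=44. purged={a.com}
Op 12: tick 2 -> clock=46.
Op 13: insert a.com -> 10.0.0.2 (expiry=46+8=54). clock=46
Final clock = 46
Final cache (unexpired): {a.com} -> size=1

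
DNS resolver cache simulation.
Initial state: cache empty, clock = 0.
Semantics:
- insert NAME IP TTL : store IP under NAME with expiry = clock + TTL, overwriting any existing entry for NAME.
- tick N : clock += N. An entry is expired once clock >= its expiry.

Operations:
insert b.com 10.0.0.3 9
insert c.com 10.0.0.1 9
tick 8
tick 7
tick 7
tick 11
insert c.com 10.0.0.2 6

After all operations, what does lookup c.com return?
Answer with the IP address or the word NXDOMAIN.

Answer: 10.0.0.2

Derivation:
Op 1: insert b.com -> 10.0.0.3 (expiry=0+9=9). clock=0
Op 2: insert c.com -> 10.0.0.1 (expiry=0+9=9). clock=0
Op 3: tick 8 -> clock=8.
Op 4: tick 7 -> clock=15. purged={b.com,c.com}
Op 5: tick 7 -> clock=22.
Op 6: tick 11 -> clock=33.
Op 7: insert c.com -> 10.0.0.2 (expiry=33+6=39). clock=33
lookup c.com: present, ip=10.0.0.2 expiry=39 > clock=33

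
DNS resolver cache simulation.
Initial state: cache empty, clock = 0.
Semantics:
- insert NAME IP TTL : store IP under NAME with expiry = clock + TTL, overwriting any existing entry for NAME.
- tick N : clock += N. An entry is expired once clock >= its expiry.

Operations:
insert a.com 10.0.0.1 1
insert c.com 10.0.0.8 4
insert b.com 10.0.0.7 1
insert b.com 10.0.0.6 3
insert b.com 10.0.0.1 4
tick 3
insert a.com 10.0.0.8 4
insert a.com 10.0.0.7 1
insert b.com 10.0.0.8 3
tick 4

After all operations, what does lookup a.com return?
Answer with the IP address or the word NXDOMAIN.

Op 1: insert a.com -> 10.0.0.1 (expiry=0+1=1). clock=0
Op 2: insert c.com -> 10.0.0.8 (expiry=0+4=4). clock=0
Op 3: insert b.com -> 10.0.0.7 (expiry=0+1=1). clock=0
Op 4: insert b.com -> 10.0.0.6 (expiry=0+3=3). clock=0
Op 5: insert b.com -> 10.0.0.1 (expiry=0+4=4). clock=0
Op 6: tick 3 -> clock=3. purged={a.com}
Op 7: insert a.com -> 10.0.0.8 (expiry=3+4=7). clock=3
Op 8: insert a.com -> 10.0.0.7 (expiry=3+1=4). clock=3
Op 9: insert b.com -> 10.0.0.8 (expiry=3+3=6). clock=3
Op 10: tick 4 -> clock=7. purged={a.com,b.com,c.com}
lookup a.com: not in cache (expired or never inserted)

Answer: NXDOMAIN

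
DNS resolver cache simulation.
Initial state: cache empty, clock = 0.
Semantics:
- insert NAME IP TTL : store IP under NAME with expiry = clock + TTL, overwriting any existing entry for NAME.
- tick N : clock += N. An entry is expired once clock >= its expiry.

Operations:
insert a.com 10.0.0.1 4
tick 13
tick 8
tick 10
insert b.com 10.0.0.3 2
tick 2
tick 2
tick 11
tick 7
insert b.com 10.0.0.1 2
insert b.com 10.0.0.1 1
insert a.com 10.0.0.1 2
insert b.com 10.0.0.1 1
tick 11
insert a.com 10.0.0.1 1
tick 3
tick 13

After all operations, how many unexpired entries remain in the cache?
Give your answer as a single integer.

Op 1: insert a.com -> 10.0.0.1 (expiry=0+4=4). clock=0
Op 2: tick 13 -> clock=13. purged={a.com}
Op 3: tick 8 -> clock=21.
Op 4: tick 10 -> clock=31.
Op 5: insert b.com -> 10.0.0.3 (expiry=31+2=33). clock=31
Op 6: tick 2 -> clock=33. purged={b.com}
Op 7: tick 2 -> clock=35.
Op 8: tick 11 -> clock=46.
Op 9: tick 7 -> clock=53.
Op 10: insert b.com -> 10.0.0.1 (expiry=53+2=55). clock=53
Op 11: insert b.com -> 10.0.0.1 (expiry=53+1=54). clock=53
Op 12: insert a.com -> 10.0.0.1 (expiry=53+2=55). clock=53
Op 13: insert b.com -> 10.0.0.1 (expiry=53+1=54). clock=53
Op 14: tick 11 -> clock=64. purged={a.com,b.com}
Op 15: insert a.com -> 10.0.0.1 (expiry=64+1=65). clock=64
Op 16: tick 3 -> clock=67. purged={a.com}
Op 17: tick 13 -> clock=80.
Final cache (unexpired): {} -> size=0

Answer: 0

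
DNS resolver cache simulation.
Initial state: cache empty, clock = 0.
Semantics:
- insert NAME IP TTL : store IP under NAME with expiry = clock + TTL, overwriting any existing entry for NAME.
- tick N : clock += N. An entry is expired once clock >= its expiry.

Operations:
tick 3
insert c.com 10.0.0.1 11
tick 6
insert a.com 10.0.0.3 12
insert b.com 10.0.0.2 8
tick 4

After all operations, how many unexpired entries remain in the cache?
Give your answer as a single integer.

Answer: 3

Derivation:
Op 1: tick 3 -> clock=3.
Op 2: insert c.com -> 10.0.0.1 (expiry=3+11=14). clock=3
Op 3: tick 6 -> clock=9.
Op 4: insert a.com -> 10.0.0.3 (expiry=9+12=21). clock=9
Op 5: insert b.com -> 10.0.0.2 (expiry=9+8=17). clock=9
Op 6: tick 4 -> clock=13.
Final cache (unexpired): {a.com,b.com,c.com} -> size=3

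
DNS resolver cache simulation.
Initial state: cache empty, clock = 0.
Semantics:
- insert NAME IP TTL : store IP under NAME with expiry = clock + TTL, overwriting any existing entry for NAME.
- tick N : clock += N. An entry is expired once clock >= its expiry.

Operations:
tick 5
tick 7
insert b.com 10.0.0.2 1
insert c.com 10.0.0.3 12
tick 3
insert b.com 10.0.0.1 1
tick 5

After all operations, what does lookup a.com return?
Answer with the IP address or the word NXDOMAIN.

Answer: NXDOMAIN

Derivation:
Op 1: tick 5 -> clock=5.
Op 2: tick 7 -> clock=12.
Op 3: insert b.com -> 10.0.0.2 (expiry=12+1=13). clock=12
Op 4: insert c.com -> 10.0.0.3 (expiry=12+12=24). clock=12
Op 5: tick 3 -> clock=15. purged={b.com}
Op 6: insert b.com -> 10.0.0.1 (expiry=15+1=16). clock=15
Op 7: tick 5 -> clock=20. purged={b.com}
lookup a.com: not in cache (expired or never inserted)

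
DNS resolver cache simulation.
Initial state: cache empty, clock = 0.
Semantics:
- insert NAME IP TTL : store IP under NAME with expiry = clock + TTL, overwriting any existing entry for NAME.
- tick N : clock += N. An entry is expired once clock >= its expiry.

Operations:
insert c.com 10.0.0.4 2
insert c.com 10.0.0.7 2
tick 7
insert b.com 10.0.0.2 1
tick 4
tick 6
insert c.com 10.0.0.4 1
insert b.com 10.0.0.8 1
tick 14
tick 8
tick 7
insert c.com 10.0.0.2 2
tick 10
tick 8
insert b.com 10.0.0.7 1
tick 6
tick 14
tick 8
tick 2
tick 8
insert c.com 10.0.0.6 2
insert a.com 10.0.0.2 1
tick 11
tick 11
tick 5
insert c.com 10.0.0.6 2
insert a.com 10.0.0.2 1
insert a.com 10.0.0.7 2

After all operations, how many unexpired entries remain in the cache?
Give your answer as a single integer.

Answer: 2

Derivation:
Op 1: insert c.com -> 10.0.0.4 (expiry=0+2=2). clock=0
Op 2: insert c.com -> 10.0.0.7 (expiry=0+2=2). clock=0
Op 3: tick 7 -> clock=7. purged={c.com}
Op 4: insert b.com -> 10.0.0.2 (expiry=7+1=8). clock=7
Op 5: tick 4 -> clock=11. purged={b.com}
Op 6: tick 6 -> clock=17.
Op 7: insert c.com -> 10.0.0.4 (expiry=17+1=18). clock=17
Op 8: insert b.com -> 10.0.0.8 (expiry=17+1=18). clock=17
Op 9: tick 14 -> clock=31. purged={b.com,c.com}
Op 10: tick 8 -> clock=39.
Op 11: tick 7 -> clock=46.
Op 12: insert c.com -> 10.0.0.2 (expiry=46+2=48). clock=46
Op 13: tick 10 -> clock=56. purged={c.com}
Op 14: tick 8 -> clock=64.
Op 15: insert b.com -> 10.0.0.7 (expiry=64+1=65). clock=64
Op 16: tick 6 -> clock=70. purged={b.com}
Op 17: tick 14 -> clock=84.
Op 18: tick 8 -> clock=92.
Op 19: tick 2 -> clock=94.
Op 20: tick 8 -> clock=102.
Op 21: insert c.com -> 10.0.0.6 (expiry=102+2=104). clock=102
Op 22: insert a.com -> 10.0.0.2 (expiry=102+1=103). clock=102
Op 23: tick 11 -> clock=113. purged={a.com,c.com}
Op 24: tick 11 -> clock=124.
Op 25: tick 5 -> clock=129.
Op 26: insert c.com -> 10.0.0.6 (expiry=129+2=131). clock=129
Op 27: insert a.com -> 10.0.0.2 (expiry=129+1=130). clock=129
Op 28: insert a.com -> 10.0.0.7 (expiry=129+2=131). clock=129
Final cache (unexpired): {a.com,c.com} -> size=2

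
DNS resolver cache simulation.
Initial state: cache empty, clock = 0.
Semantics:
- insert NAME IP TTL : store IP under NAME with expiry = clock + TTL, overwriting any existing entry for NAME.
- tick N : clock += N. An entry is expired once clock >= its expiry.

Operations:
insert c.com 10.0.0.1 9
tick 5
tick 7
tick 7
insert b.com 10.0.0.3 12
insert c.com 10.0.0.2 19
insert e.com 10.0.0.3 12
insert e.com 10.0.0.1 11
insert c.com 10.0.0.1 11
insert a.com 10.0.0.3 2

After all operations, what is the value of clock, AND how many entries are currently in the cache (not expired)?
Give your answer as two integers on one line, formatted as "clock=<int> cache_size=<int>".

Op 1: insert c.com -> 10.0.0.1 (expiry=0+9=9). clock=0
Op 2: tick 5 -> clock=5.
Op 3: tick 7 -> clock=12. purged={c.com}
Op 4: tick 7 -> clock=19.
Op 5: insert b.com -> 10.0.0.3 (expiry=19+12=31). clock=19
Op 6: insert c.com -> 10.0.0.2 (expiry=19+19=38). clock=19
Op 7: insert e.com -> 10.0.0.3 (expiry=19+12=31). clock=19
Op 8: insert e.com -> 10.0.0.1 (expiry=19+11=30). clock=19
Op 9: insert c.com -> 10.0.0.1 (expiry=19+11=30). clock=19
Op 10: insert a.com -> 10.0.0.3 (expiry=19+2=21). clock=19
Final clock = 19
Final cache (unexpired): {a.com,b.com,c.com,e.com} -> size=4

Answer: clock=19 cache_size=4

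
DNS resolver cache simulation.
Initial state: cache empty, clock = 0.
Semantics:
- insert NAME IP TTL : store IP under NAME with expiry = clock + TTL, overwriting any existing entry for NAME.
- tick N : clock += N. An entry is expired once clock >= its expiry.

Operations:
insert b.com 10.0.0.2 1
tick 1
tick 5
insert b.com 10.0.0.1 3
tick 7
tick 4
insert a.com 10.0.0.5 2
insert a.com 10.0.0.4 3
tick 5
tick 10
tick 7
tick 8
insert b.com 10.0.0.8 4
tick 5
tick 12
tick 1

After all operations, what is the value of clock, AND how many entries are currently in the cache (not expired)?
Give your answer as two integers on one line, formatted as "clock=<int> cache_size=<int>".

Answer: clock=65 cache_size=0

Derivation:
Op 1: insert b.com -> 10.0.0.2 (expiry=0+1=1). clock=0
Op 2: tick 1 -> clock=1. purged={b.com}
Op 3: tick 5 -> clock=6.
Op 4: insert b.com -> 10.0.0.1 (expiry=6+3=9). clock=6
Op 5: tick 7 -> clock=13. purged={b.com}
Op 6: tick 4 -> clock=17.
Op 7: insert a.com -> 10.0.0.5 (expiry=17+2=19). clock=17
Op 8: insert a.com -> 10.0.0.4 (expiry=17+3=20). clock=17
Op 9: tick 5 -> clock=22. purged={a.com}
Op 10: tick 10 -> clock=32.
Op 11: tick 7 -> clock=39.
Op 12: tick 8 -> clock=47.
Op 13: insert b.com -> 10.0.0.8 (expiry=47+4=51). clock=47
Op 14: tick 5 -> clock=52. purged={b.com}
Op 15: tick 12 -> clock=64.
Op 16: tick 1 -> clock=65.
Final clock = 65
Final cache (unexpired): {} -> size=0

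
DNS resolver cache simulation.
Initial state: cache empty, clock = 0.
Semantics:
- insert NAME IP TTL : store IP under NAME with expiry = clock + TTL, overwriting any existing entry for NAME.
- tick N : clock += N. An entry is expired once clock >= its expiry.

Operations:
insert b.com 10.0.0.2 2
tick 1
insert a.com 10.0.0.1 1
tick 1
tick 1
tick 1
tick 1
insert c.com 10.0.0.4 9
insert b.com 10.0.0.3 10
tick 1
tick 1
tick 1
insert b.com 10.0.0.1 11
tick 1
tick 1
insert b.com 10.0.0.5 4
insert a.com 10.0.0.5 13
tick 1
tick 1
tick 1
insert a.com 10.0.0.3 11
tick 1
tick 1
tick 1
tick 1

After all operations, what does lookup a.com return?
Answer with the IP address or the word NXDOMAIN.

Answer: 10.0.0.3

Derivation:
Op 1: insert b.com -> 10.0.0.2 (expiry=0+2=2). clock=0
Op 2: tick 1 -> clock=1.
Op 3: insert a.com -> 10.0.0.1 (expiry=1+1=2). clock=1
Op 4: tick 1 -> clock=2. purged={a.com,b.com}
Op 5: tick 1 -> clock=3.
Op 6: tick 1 -> clock=4.
Op 7: tick 1 -> clock=5.
Op 8: insert c.com -> 10.0.0.4 (expiry=5+9=14). clock=5
Op 9: insert b.com -> 10.0.0.3 (expiry=5+10=15). clock=5
Op 10: tick 1 -> clock=6.
Op 11: tick 1 -> clock=7.
Op 12: tick 1 -> clock=8.
Op 13: insert b.com -> 10.0.0.1 (expiry=8+11=19). clock=8
Op 14: tick 1 -> clock=9.
Op 15: tick 1 -> clock=10.
Op 16: insert b.com -> 10.0.0.5 (expiry=10+4=14). clock=10
Op 17: insert a.com -> 10.0.0.5 (expiry=10+13=23). clock=10
Op 18: tick 1 -> clock=11.
Op 19: tick 1 -> clock=12.
Op 20: tick 1 -> clock=13.
Op 21: insert a.com -> 10.0.0.3 (expiry=13+11=24). clock=13
Op 22: tick 1 -> clock=14. purged={b.com,c.com}
Op 23: tick 1 -> clock=15.
Op 24: tick 1 -> clock=16.
Op 25: tick 1 -> clock=17.
lookup a.com: present, ip=10.0.0.3 expiry=24 > clock=17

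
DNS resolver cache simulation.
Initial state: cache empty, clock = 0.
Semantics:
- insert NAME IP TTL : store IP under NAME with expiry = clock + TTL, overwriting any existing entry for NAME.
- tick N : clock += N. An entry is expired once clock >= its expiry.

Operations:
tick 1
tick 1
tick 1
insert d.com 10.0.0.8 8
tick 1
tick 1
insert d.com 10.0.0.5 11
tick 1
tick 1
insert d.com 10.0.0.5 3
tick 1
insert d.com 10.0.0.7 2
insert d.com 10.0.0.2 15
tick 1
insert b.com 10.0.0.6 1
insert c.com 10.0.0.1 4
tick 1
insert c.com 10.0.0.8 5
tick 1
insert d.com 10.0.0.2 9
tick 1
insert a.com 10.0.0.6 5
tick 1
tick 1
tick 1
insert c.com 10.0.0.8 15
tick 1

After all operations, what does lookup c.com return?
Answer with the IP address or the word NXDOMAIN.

Answer: 10.0.0.8

Derivation:
Op 1: tick 1 -> clock=1.
Op 2: tick 1 -> clock=2.
Op 3: tick 1 -> clock=3.
Op 4: insert d.com -> 10.0.0.8 (expiry=3+8=11). clock=3
Op 5: tick 1 -> clock=4.
Op 6: tick 1 -> clock=5.
Op 7: insert d.com -> 10.0.0.5 (expiry=5+11=16). clock=5
Op 8: tick 1 -> clock=6.
Op 9: tick 1 -> clock=7.
Op 10: insert d.com -> 10.0.0.5 (expiry=7+3=10). clock=7
Op 11: tick 1 -> clock=8.
Op 12: insert d.com -> 10.0.0.7 (expiry=8+2=10). clock=8
Op 13: insert d.com -> 10.0.0.2 (expiry=8+15=23). clock=8
Op 14: tick 1 -> clock=9.
Op 15: insert b.com -> 10.0.0.6 (expiry=9+1=10). clock=9
Op 16: insert c.com -> 10.0.0.1 (expiry=9+4=13). clock=9
Op 17: tick 1 -> clock=10. purged={b.com}
Op 18: insert c.com -> 10.0.0.8 (expiry=10+5=15). clock=10
Op 19: tick 1 -> clock=11.
Op 20: insert d.com -> 10.0.0.2 (expiry=11+9=20). clock=11
Op 21: tick 1 -> clock=12.
Op 22: insert a.com -> 10.0.0.6 (expiry=12+5=17). clock=12
Op 23: tick 1 -> clock=13.
Op 24: tick 1 -> clock=14.
Op 25: tick 1 -> clock=15. purged={c.com}
Op 26: insert c.com -> 10.0.0.8 (expiry=15+15=30). clock=15
Op 27: tick 1 -> clock=16.
lookup c.com: present, ip=10.0.0.8 expiry=30 > clock=16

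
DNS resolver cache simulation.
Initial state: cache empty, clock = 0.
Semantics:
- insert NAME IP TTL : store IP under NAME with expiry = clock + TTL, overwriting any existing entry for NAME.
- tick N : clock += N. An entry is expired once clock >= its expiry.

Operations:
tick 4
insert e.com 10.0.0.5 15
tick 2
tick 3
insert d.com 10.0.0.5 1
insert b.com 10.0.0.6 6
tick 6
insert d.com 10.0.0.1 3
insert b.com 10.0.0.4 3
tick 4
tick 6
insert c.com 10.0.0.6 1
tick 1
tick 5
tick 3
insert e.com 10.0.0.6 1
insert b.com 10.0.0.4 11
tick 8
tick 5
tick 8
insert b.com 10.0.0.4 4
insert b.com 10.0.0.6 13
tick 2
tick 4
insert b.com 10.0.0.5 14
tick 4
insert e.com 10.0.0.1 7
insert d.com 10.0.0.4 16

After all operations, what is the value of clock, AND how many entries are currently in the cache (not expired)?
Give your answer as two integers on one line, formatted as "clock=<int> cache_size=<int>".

Answer: clock=65 cache_size=3

Derivation:
Op 1: tick 4 -> clock=4.
Op 2: insert e.com -> 10.0.0.5 (expiry=4+15=19). clock=4
Op 3: tick 2 -> clock=6.
Op 4: tick 3 -> clock=9.
Op 5: insert d.com -> 10.0.0.5 (expiry=9+1=10). clock=9
Op 6: insert b.com -> 10.0.0.6 (expiry=9+6=15). clock=9
Op 7: tick 6 -> clock=15. purged={b.com,d.com}
Op 8: insert d.com -> 10.0.0.1 (expiry=15+3=18). clock=15
Op 9: insert b.com -> 10.0.0.4 (expiry=15+3=18). clock=15
Op 10: tick 4 -> clock=19. purged={b.com,d.com,e.com}
Op 11: tick 6 -> clock=25.
Op 12: insert c.com -> 10.0.0.6 (expiry=25+1=26). clock=25
Op 13: tick 1 -> clock=26. purged={c.com}
Op 14: tick 5 -> clock=31.
Op 15: tick 3 -> clock=34.
Op 16: insert e.com -> 10.0.0.6 (expiry=34+1=35). clock=34
Op 17: insert b.com -> 10.0.0.4 (expiry=34+11=45). clock=34
Op 18: tick 8 -> clock=42. purged={e.com}
Op 19: tick 5 -> clock=47. purged={b.com}
Op 20: tick 8 -> clock=55.
Op 21: insert b.com -> 10.0.0.4 (expiry=55+4=59). clock=55
Op 22: insert b.com -> 10.0.0.6 (expiry=55+13=68). clock=55
Op 23: tick 2 -> clock=57.
Op 24: tick 4 -> clock=61.
Op 25: insert b.com -> 10.0.0.5 (expiry=61+14=75). clock=61
Op 26: tick 4 -> clock=65.
Op 27: insert e.com -> 10.0.0.1 (expiry=65+7=72). clock=65
Op 28: insert d.com -> 10.0.0.4 (expiry=65+16=81). clock=65
Final clock = 65
Final cache (unexpired): {b.com,d.com,e.com} -> size=3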